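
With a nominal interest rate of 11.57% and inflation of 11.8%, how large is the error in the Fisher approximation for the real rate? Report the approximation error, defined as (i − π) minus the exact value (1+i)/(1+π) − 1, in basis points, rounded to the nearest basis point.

-2 basis points

Approximate: r ≈ 11.570% − 11.800% = -0.2300%
Exact: (1 + 0.1157)/(1 + 0.1180) − 1 = -0.2057%
Error = -0.2300% − (-0.2057%) = -0.0243% → -2 basis points.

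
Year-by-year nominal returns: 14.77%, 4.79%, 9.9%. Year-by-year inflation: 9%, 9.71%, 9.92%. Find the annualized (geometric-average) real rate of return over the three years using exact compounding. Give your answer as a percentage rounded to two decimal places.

0.18%

Compound the nominal returns: 1.1477 × 1.0479 × 1.0990 = 1.32173964.
Compound inflation: 1.0900 × 1.0971 × 1.0992 = 1.31446623.
Deflate: 1.32173964 / 1.31446623 = 1.00553336.
Annualized real rate = 1.00553336^(1/3) − 1 = 0.1841% → 0.18%.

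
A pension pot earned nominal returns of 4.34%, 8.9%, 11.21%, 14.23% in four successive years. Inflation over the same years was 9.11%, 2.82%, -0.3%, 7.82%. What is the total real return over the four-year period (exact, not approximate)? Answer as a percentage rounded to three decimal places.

19.692%

Compound the nominal returns: 1.0434 × 1.0890 × 1.1121 × 1.1423 = 1.443453.
Compound inflation: 1.0911 × 1.0282 × 0.9970 × 1.0782 = 1.205970.
Deflate: 1.443453 / 1.205970 = 1.196923.
Total real return = 1.196923 − 1 → 19.692%.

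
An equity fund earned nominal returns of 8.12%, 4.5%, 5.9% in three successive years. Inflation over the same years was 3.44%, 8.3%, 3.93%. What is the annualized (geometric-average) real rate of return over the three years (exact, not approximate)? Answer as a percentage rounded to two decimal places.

Compound the nominal returns: 1.0812 × 1.0450 × 1.0590 = 1.19651539.
Compound inflation: 1.0344 × 1.0830 × 1.0393 = 1.16428123.
Deflate: 1.19651539 / 1.16428123 = 1.02768589.
Annualized real rate = 1.02768589^(1/3) − 1 = 0.9145% → 0.91%.

0.91%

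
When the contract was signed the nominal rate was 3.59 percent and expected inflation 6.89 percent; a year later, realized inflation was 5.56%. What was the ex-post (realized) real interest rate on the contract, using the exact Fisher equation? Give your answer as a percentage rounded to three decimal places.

-1.866%

Ex-post: (1 + 0.0359)/(1 + 0.0556) − 1 = -1.8662%
So the realized real rate is -1.866%.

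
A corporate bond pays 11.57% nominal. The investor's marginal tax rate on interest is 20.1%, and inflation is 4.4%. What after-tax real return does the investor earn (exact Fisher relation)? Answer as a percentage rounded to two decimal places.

4.64%

After-tax nominal return = 11.57% × (1 − 0.201) = 9.24443%.
1 + r = 1.0924443 / 1.04400 = 1.046403
After-tax real rate = 1.046403 − 1 → 4.64%.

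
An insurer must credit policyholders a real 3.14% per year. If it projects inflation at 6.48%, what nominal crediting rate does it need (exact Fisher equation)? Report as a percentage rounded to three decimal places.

(1 + i) = (1 + r)(1 + π) = 1.03140 × 1.06480 = 1.09823472
i = 1.09823472 − 1, so the required nominal rate is 9.823%.

9.823%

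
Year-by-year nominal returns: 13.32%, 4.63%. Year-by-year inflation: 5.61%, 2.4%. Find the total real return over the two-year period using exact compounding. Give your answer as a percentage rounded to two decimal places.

9.64%

Compound the nominal returns: 1.1332 × 1.0463 = 1.185667.
Compound inflation: 1.0561 × 1.0240 = 1.081446.
Deflate: 1.185667 / 1.081446 = 1.096372.
Total real return = 1.096372 − 1 → 9.64%.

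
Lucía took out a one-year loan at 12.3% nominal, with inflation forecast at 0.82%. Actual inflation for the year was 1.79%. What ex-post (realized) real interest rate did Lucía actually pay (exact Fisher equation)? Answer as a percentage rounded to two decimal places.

10.33%

Ex-post: (1 + 0.1230)/(1 + 0.0179) − 1 = 10.3252%
So the realized real rate is 10.33%.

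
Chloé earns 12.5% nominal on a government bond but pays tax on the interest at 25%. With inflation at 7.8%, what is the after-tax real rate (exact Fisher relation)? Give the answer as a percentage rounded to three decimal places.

1.461%

After-tax nominal return = 12.5% × (1 − 0.25) = 9.3750%.
1 + r = 1.09375 / 1.07800 = 1.014610
After-tax real rate = 1.014610 − 1 → 1.461%.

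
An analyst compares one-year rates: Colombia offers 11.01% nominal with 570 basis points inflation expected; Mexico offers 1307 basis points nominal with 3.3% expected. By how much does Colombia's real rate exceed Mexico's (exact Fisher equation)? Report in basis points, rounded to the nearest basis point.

Colombia: (1 + 0.1101)/(1 + 0.0570) − 1 = 5.0237%
Mexico: (1 + 0.1307)/(1 + 0.0330) − 1 = 9.4579%
Differential = 5.0237% − 9.4579% = -4.4342% → -443 basis points.

-443 basis points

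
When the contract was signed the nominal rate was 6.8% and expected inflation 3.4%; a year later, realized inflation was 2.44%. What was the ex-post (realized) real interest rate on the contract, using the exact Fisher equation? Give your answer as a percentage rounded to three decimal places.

4.256%

Ex-post: (1 + 0.0680)/(1 + 0.0244) − 1 = 4.2561%
So the realized real rate is 4.256%.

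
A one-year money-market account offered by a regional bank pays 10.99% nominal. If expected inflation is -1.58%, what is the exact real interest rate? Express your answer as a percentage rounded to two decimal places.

By the Fisher relation, 1 + r = (1 + i)/(1 + π).
1 + r = 1.10990 / 0.98420 = 1.127718
r = 1.127718 − 1 = 12.7718%, i.e. 12.77%.

12.77%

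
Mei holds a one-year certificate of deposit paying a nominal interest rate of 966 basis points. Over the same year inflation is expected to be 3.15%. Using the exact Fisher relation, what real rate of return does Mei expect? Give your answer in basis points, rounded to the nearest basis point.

1 + r = 1.09660 / 1.03150 = 1.063112
r = 1.063112 − 1 = 6.3112%, i.e. 631 basis points.

631 basis points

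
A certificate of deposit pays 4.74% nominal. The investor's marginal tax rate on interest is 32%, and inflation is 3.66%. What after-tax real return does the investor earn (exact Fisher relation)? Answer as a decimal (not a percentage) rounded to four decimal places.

After-tax nominal return = 4.74% × (1 − 0.32) = 3.2232%.
1 + r = 1.032232 / 1.03660 = 0.995786
After-tax real rate = 0.995786 − 1 → -0.0042.

-0.0042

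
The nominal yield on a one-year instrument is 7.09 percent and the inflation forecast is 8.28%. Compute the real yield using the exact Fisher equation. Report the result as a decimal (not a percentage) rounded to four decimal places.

-0.0110

1 + r = 1.07090 / 1.08280 = 0.989010
r = 0.989010 − 1 = -1.0990%, i.e. -0.0110.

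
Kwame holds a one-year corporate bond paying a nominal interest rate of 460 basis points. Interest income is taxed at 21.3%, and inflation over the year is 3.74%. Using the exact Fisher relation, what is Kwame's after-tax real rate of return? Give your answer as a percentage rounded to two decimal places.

After-tax nominal return = 4.6% × (1 − 0.213) = 3.6202%.
1 + r = 1.036202 / 1.03740 = 0.998845
After-tax real rate = 0.998845 − 1 → -0.12%.

-0.12%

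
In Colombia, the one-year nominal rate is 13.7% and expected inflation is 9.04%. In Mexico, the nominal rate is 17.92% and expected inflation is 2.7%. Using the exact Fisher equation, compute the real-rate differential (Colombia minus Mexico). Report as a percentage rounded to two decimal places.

Colombia: (1 + 0.1370)/(1 + 0.0904) − 1 = 4.2737%
Mexico: (1 + 0.1792)/(1 + 0.0270) − 1 = 14.8199%
Differential = 4.2737% − 14.8199% = -10.5462% → -10.55%.

-10.55%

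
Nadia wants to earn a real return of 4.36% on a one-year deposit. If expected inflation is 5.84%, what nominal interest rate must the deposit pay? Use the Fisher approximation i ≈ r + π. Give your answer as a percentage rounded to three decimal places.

10.200%

i ≈ r + π = 4.36% + 5.84% = 10.200%.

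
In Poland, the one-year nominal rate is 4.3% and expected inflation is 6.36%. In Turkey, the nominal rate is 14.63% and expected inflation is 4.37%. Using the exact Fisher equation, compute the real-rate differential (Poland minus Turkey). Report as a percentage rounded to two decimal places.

-11.77%

Poland: (1 + 0.0430)/(1 + 0.0636) − 1 = -1.9368%
Turkey: (1 + 0.1463)/(1 + 0.0437) − 1 = 9.8304%
Differential = -1.9368% − 9.8304% = -11.7672% → -11.77%.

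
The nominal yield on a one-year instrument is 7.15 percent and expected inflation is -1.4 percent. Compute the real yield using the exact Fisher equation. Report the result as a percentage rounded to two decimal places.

1 + r = 1.07150 / 0.98600 = 1.086714
r = 1.086714 − 1 = 8.6714%, i.e. 8.67%.

8.67%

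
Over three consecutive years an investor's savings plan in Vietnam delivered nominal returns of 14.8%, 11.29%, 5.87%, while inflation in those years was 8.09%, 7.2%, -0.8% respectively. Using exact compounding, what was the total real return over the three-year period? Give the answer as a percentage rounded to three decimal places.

Nominal growth factor = 1.1480 × 1.1129 × 1.0587 = 1.352605
Price-level growth factor = 1.0809 × 1.0720 × 0.9920 = 1.149455
Real growth factor = 1.352605 / 1.149455 = 1.176736
Total real return = 1.176736 − 1 → 17.674%.

17.674%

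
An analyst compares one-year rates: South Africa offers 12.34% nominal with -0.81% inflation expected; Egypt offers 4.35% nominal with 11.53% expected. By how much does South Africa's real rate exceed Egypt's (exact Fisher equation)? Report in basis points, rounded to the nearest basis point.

South Africa: (1 + 0.1234)/(1 − 0.0081) − 1 = 13.2574%
Egypt: (1 + 0.0435)/(1 + 0.1153) − 1 = -6.4377%
Differential = 13.2574% − (-6.4377%) = 19.6951% → 1970 basis points.

1970 basis points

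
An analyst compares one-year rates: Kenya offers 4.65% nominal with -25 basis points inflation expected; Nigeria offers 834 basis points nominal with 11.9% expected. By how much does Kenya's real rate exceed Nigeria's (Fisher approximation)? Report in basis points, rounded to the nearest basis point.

Kenya: 4.65% − (-0.25%) = 4.900%
Nigeria: 8.34% − 11.9% = -3.560%
Differential = 8.460% → 846 basis points.

846 basis points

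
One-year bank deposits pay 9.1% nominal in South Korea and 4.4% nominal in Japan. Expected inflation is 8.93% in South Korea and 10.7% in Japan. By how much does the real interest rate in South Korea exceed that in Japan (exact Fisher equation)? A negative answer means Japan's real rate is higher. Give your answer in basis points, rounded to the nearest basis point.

South Korea: (1 + 0.0910)/(1 + 0.0893) − 1 = 0.1561%
Japan: (1 + 0.0440)/(1 + 0.1070) − 1 = -5.6911%
Differential = 0.1561% − (-5.6911%) = 5.8471% → 585 basis points.

585 basis points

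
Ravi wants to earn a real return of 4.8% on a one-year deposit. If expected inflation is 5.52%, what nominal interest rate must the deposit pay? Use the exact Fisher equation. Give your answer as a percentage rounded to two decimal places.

10.58%

(1 + i) = (1 + r)(1 + π) = 1.04800 × 1.05520 = 1.1058496
i = 1.1058496 − 1, so the required nominal rate is 10.58%.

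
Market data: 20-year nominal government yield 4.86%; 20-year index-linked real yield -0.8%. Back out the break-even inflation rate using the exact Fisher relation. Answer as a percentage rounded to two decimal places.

5.71%

(1 + π) = (1 + i)/(1 + r) = 1.04860 / 0.99200 = 1.057056
Break-even inflation = 1.057056 − 1 → 5.71%.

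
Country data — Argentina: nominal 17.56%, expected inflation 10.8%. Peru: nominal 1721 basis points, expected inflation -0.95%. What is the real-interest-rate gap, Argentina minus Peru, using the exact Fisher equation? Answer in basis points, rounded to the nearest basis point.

Argentina: (1 + 0.1756)/(1 + 0.1080) − 1 = 6.1011%
Peru: (1 + 0.1721)/(1 − 0.0095) − 1 = 18.3342%
Differential = 6.1011% − 18.3342% = -12.2331% → -1223 basis points.

-1223 basis points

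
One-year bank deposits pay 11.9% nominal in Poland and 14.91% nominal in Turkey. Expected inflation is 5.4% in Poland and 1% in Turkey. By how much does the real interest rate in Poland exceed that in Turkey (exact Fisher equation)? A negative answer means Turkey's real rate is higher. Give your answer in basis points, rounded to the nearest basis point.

Poland: (1 + 0.1190)/(1 + 0.0540) − 1 = 6.1670%
Turkey: (1 + 0.1491)/(1 + 0.0100) − 1 = 13.7723%
Differential = 6.1670% − 13.7723% = -7.6053% → -761 basis points.

-761 basis points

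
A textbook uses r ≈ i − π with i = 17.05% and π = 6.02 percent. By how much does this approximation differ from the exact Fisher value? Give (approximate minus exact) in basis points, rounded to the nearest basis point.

63 basis points

Approximate: r ≈ 17.050% − 6.020% = 11.0300%
Exact: (1 + 0.1705)/(1 + 0.0602) − 1 = 10.4037%
Error = 11.0300% − 10.4037% = 0.6263% → 63 basis points.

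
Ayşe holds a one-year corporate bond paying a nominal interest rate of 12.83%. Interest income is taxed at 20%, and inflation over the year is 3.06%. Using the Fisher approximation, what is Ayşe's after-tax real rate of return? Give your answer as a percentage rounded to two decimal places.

After-tax nominal return = 12.83% × (1 − 0.2) = 10.2640%.
r ≈ 10.2640% − 3.06% → 7.20%.

7.20%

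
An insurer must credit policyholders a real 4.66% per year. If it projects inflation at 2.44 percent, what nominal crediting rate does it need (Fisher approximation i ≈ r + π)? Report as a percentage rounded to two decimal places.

7.10%

i ≈ r + π = 4.66% + 2.44% = 7.10%.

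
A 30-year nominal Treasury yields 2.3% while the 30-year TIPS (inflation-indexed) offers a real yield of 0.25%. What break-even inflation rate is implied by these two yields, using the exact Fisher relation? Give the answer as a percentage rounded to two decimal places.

(1 + π) = (1 + i)/(1 + r) = 1.02300 / 1.00250 = 1.020449
Break-even inflation = 1.020449 − 1 → 2.04%.

2.04%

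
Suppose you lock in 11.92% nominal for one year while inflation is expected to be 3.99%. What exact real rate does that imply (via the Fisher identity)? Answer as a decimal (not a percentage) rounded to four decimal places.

1 + r = 1.11920 / 1.03990 = 1.076257
r = 1.076257 − 1 = 7.6257%, i.e. 0.0763.

0.0763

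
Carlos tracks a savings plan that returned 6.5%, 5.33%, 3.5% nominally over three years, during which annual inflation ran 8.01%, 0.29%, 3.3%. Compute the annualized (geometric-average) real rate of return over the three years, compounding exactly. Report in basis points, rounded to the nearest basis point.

Compound the nominal returns: 1.0650 × 1.0533 × 1.0350 = 1.16102626.
Compound inflation: 1.0801 × 1.0029 × 1.0330 = 1.11897896.
Deflate: 1.16102626 / 1.11897896 = 1.03757649.
Annualized real rate = 1.03757649^(1/3) − 1 = 1.2372% → 124 basis points.

124 basis points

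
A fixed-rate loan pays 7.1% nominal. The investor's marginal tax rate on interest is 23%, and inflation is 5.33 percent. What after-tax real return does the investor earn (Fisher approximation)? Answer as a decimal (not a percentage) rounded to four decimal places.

After-tax nominal return = 7.1% × (1 − 0.23) = 5.4670%.
r ≈ 5.4670% − 5.33% → 0.0014.

0.0014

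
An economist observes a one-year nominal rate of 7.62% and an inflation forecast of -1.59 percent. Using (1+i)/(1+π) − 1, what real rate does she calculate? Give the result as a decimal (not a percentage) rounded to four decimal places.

By the Fisher equation, 1 + r = (1 + i)/(1 + π).
1 + r = 1.07620 / 0.98410 = 1.093588
r = 1.093588 − 1 = 9.3588%, i.e. 0.0936.

0.0936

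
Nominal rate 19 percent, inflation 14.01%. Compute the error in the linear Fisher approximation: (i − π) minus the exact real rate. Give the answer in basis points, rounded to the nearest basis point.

61 basis points

Approximate: r ≈ 19.000% − 14.010% = 4.9900%
Exact: (1 + 0.1900)/(1 + 0.1401) − 1 = 4.3768%
Error = 4.9900% − 4.3768% = 0.6132% → 61 basis points.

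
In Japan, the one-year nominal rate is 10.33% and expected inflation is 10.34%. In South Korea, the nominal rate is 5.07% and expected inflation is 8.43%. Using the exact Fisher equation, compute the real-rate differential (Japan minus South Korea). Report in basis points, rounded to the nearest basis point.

Japan: (1 + 0.1033)/(1 + 0.1034) − 1 = -0.0091%
South Korea: (1 + 0.0507)/(1 + 0.0843) − 1 = -3.0988%
Differential = -0.0091% − (-3.0988%) = 3.0897% → 309 basis points.

309 basis points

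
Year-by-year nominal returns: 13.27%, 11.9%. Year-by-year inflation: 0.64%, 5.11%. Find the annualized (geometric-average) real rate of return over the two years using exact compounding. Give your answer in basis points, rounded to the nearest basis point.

Compound the nominal returns: 1.1327 × 1.1190 = 1.26749130.
Compound inflation: 1.0064 × 1.0511 = 1.05782704.
Deflate: 1.26749130 / 1.05782704 = 1.19820278.
Annualized real rate = 1.19820278^(1/2) − 1 = 9.4624% → 946 basis points.

946 basis points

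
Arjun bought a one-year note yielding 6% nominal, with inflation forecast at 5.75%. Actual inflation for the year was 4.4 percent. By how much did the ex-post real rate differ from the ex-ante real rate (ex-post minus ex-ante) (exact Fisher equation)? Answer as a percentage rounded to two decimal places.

1.30%

Ex-ante: (1 + 0.0600)/(1 + 0.0575) − 1 = 0.2364%
Ex-post: (1 + 0.0600)/(1 + 0.0440) − 1 = 1.5326%
Difference (ex-post − ex-ante) = 1.2962% → 1.30%.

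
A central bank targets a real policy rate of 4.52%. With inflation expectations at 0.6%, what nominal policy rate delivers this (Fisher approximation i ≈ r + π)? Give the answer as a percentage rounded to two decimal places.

i ≈ r + π = 4.52% + 0.6% = 5.12%.

5.12%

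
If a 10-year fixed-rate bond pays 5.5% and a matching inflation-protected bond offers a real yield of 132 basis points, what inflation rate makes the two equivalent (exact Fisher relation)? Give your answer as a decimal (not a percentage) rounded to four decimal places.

(1 + π) = (1 + i)/(1 + r) = 1.05500 / 1.01320 = 1.041255
Break-even inflation = 1.041255 − 1 → 0.0413.

0.0413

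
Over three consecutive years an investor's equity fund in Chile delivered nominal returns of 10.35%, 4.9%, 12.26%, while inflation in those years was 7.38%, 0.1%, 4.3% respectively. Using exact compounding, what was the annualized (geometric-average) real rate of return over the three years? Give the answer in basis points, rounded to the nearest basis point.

Nominal growth factor = 1.1035 × 1.0490 × 1.1226 = 1.29948977
Price-level growth factor = 1.0738 × 1.0010 × 1.0430 = 1.12109337
Real growth factor = 1.29948977 / 1.12109337 = 1.15912715
Annualized real rate = 1.15912715^(1/3) − 1 = 5.0454% → 505 basis points.

505 basis points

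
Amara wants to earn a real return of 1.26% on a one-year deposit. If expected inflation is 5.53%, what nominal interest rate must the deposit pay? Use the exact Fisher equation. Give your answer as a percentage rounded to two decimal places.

6.86%

(1 + i) = (1 + r)(1 + π) = 1.01260 × 1.05530 = 1.06859678
i = 1.06859678 − 1, so the required nominal rate is 6.86%.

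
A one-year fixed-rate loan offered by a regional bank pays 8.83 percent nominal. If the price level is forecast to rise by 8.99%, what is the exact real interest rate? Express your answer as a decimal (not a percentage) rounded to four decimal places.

-0.0015

1 + r = 1.08830 / 1.08990 = 0.998532
r = 0.998532 − 1 = -0.1468%, i.e. -0.0015.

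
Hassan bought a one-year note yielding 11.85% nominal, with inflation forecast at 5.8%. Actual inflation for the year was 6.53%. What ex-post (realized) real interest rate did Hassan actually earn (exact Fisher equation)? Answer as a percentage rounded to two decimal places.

4.99%

Ex-post: (1 + 0.1185)/(1 + 0.0653) − 1 = 4.9939%
So the realized real rate is 4.99%.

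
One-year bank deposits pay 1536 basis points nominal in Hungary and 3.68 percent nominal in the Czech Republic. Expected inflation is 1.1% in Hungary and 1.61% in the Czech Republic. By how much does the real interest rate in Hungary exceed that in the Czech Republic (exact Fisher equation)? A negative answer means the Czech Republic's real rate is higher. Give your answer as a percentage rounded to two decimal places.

Hungary: (1 + 0.1536)/(1 + 0.0110) − 1 = 14.1048%
The Czech Republic: (1 + 0.0368)/(1 + 0.0161) − 1 = 2.0372%
Differential = 14.1048% − 2.0372% = 12.0676% → 12.07%.

12.07%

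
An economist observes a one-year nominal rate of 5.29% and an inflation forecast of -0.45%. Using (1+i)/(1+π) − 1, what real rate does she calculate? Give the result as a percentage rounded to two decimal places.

5.77%

By the Fisher identity, 1 + r = (1 + i)/(1 + π).
1 + r = 1.05290 / 0.99550 = 1.057659
r = 1.057659 − 1 = 5.7659%, i.e. 5.77%.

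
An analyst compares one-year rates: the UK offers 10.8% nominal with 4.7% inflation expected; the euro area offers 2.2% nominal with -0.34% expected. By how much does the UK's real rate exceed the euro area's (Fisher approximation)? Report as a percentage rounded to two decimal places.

The UK: 10.8% − 4.7% = 6.100%
The euro area: 2.2% − (-0.34%) = 2.540%
Differential = 3.560% → 3.56%.

3.56%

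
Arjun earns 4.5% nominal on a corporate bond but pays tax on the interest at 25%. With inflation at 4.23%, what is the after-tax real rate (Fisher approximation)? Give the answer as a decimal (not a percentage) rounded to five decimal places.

After-tax nominal return = 4.5% × (1 − 0.25) = 3.3750%.
r ≈ 3.3750% − 4.23% → -0.00855.

-0.00855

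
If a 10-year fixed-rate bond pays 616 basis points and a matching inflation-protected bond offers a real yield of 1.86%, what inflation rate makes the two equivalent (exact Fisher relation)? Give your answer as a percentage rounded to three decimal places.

4.221%

(1 + π) = (1 + i)/(1 + r) = 1.06160 / 1.01860 = 1.0422148
Break-even inflation = 1.0422148 − 1 → 4.221%.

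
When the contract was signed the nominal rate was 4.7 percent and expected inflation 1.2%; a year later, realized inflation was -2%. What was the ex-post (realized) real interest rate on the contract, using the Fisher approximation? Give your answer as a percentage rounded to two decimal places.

6.70%

Ex-post: 4.7% − (-2%) = 6.700%
So the realized real rate is 6.70%.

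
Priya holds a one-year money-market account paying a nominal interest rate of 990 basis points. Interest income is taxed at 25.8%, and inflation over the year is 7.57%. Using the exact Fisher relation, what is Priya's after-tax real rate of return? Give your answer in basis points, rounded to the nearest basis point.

-21 basis points

After-tax nominal return = 9.9% × (1 − 0.258) = 7.3458%.
1 + r = 1.073458 / 1.07570 = 0.997916
After-tax real rate = 0.997916 − 1 → -21 basis points.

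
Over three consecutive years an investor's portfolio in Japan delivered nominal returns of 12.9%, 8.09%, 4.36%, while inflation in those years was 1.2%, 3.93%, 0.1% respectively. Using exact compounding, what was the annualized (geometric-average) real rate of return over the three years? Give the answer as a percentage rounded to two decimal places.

6.55%

Nominal growth factor = 1.1290 × 1.0809 × 1.0436 = 1.27354275
Price-level growth factor = 1.0120 × 1.0393 × 1.0010 = 1.05282337
Real growth factor = 1.27354275 / 1.05282337 = 1.20964522
Annualized real rate = 1.20964522^(1/3) − 1 = 6.5498% → 6.55%.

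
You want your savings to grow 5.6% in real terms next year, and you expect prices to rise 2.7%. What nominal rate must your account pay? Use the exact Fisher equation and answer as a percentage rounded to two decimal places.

8.45%

(1 + i) = (1 + r)(1 + π) = 1.05600 × 1.02700 = 1.084512
i = 1.084512 − 1, so the required nominal rate is 8.45%.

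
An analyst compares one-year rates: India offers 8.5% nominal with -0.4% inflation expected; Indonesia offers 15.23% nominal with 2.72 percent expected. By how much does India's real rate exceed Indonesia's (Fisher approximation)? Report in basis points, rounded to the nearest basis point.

India: 8.5% − (-0.4%) = 8.900%
Indonesia: 15.23% − 2.72% = 12.510%
Differential = -3.610% → -361 basis points.

-361 basis points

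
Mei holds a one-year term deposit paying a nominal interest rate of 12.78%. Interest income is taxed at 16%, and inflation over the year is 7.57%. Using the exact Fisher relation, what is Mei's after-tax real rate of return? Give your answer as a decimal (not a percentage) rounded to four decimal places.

After-tax nominal return = 12.78% × (1 − 0.16) = 10.7352%.
1 + r = 1.107352 / 1.07570 = 1.029425
After-tax real rate = 1.029425 − 1 → 0.0294.

0.0294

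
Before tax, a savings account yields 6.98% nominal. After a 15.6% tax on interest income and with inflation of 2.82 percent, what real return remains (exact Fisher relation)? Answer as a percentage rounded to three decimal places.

2.987%

After-tax nominal return = 6.98% × (1 − 0.156) = 5.89112%.
1 + r = 1.0589112 / 1.02820 = 1.029869
After-tax real rate = 1.029869 − 1 → 2.987%.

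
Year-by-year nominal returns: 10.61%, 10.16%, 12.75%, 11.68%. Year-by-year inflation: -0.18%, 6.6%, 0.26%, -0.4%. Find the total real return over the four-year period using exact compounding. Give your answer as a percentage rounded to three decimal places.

Compound the nominal returns: 1.1061 × 1.1016 × 1.1275 × 1.1168 = 1.534300.
Compound inflation: 0.9982 × 1.0660 × 1.0026 × 0.9960 = 1.062580.
Deflate: 1.534300 / 1.062580 = 1.443938.
Total real return = 1.443938 − 1 → 44.394%.

44.394%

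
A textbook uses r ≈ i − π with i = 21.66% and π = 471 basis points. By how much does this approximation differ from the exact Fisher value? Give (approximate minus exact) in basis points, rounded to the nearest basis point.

76 basis points

Approximate: r ≈ 21.660% − 4.710% = 16.9500%
Exact: (1 + 0.2166)/(1 + 0.0471) − 1 = 16.1876%
Error = 16.9500% − 16.1876% = 0.7624% → 76 basis points.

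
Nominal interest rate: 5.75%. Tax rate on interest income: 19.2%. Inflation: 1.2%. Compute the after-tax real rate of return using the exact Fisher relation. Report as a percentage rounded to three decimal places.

3.405%

After-tax nominal return = 5.75% × (1 − 0.192) = 4.6460%.
1 + r = 1.04646 / 1.01200 = 1.034051
After-tax real rate = 1.034051 − 1 → 3.405%.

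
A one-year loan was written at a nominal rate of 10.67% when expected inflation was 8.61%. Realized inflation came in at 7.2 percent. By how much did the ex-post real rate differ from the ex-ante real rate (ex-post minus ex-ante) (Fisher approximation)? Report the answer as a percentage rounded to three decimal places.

Ex-ante: 10.67% − 8.61% = 2.060%
Ex-post: 10.67% − 7.2% = 3.470%
Difference (ex-post − ex-ante) = 1.4100% → 1.410%.

1.410%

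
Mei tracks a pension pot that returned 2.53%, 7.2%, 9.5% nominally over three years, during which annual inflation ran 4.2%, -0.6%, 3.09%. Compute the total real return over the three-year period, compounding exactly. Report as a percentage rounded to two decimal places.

12.72%

Nominal growth factor = 1.0253 × 1.0720 × 1.0950 = 1.203538
Price-level growth factor = 1.0420 × 0.9940 × 1.0309 = 1.067753
Real growth factor = 1.203538 / 1.067753 = 1.127169
Total real return = 1.127169 − 1 → 12.72%.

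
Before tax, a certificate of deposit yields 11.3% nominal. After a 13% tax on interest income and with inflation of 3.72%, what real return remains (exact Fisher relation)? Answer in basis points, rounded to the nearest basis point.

589 basis points

After-tax nominal return = 11.3% × (1 − 0.13) = 9.8310%.
1 + r = 1.09831 / 1.03720 = 1.058918
After-tax real rate = 1.058918 − 1 → 589 basis points.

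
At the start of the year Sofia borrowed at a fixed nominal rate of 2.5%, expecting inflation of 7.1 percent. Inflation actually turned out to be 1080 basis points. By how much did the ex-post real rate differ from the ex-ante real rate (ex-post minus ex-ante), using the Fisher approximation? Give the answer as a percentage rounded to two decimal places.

Ex-ante: 2.5% − 7.1% = -4.600%
Ex-post: 2.5% − 10.8% = -8.300%
Difference (ex-post − ex-ante) = -3.7000% → -3.70%.

-3.70%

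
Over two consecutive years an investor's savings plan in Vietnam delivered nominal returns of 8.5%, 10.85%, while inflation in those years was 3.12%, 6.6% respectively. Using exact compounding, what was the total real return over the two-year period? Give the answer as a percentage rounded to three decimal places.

9.412%

Nominal growth factor = 1.0850 × 1.1085 = 1.202723
Price-level growth factor = 1.0312 × 1.0660 = 1.099259
Real growth factor = 1.202723 / 1.099259 = 1.094121
Total real return = 1.094121 − 1 → 9.412%.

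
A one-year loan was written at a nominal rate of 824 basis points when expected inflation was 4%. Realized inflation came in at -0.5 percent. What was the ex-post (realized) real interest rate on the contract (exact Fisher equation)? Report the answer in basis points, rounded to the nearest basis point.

Ex-post: (1 + 0.0824)/(1 − 0.0050) − 1 = 8.7839%
So the realized real rate is 878 basis points.

878 basis points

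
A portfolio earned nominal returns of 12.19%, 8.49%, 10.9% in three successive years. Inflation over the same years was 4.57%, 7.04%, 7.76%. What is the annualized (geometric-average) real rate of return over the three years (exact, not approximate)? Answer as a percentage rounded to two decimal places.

Nominal growth factor = 1.1219 × 1.0849 × 1.1090 = 1.34981858
Price-level growth factor = 1.0457 × 1.0704 × 1.0776 = 1.20617630
Real growth factor = 1.34981858 / 1.20617630 = 1.11908896
Annualized real rate = 1.11908896^(1/3) − 1 = 3.8217% → 3.82%.

3.82%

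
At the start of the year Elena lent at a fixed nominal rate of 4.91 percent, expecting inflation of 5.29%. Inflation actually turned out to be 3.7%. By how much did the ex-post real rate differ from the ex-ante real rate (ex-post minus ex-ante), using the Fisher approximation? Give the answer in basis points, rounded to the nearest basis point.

159 basis points

Ex-ante: 4.91% − 5.29% = -0.380%
Ex-post: 4.91% − 3.7% = 1.210%
Difference (ex-post − ex-ante) = 1.5900% → 159 basis points.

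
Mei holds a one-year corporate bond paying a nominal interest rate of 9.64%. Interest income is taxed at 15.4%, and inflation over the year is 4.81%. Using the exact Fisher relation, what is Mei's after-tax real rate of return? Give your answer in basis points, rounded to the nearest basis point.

After-tax nominal return = 9.64% × (1 − 0.154) = 8.15544%.
1 + r = 1.0815544 / 1.04810 = 1.031919
After-tax real rate = 1.031919 − 1 → 319 basis points.

319 basis points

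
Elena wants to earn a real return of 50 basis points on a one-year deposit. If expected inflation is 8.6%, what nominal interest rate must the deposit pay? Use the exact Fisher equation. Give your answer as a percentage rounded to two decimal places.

9.14%

(1 + i) = (1 + r)(1 + π) = 1.00500 × 1.08600 = 1.09143
i = 1.09143 − 1, so the required nominal rate is 9.14%.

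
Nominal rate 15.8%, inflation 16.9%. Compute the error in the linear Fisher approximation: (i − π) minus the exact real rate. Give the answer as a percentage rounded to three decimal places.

-0.159%

Approximate: r ≈ 15.800% − 16.900% = -1.1000%
Exact: (1 + 0.1580)/(1 + 0.1690) − 1 = -0.9410%
Error = -1.1000% − (-0.9410%) = -0.1590% → -0.159%.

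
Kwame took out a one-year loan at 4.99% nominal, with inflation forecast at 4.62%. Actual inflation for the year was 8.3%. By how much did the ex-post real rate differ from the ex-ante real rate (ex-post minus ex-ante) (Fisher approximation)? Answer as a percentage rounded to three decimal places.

-3.680%

Ex-ante: 4.99% − 4.62% = 0.370%
Ex-post: 4.99% − 8.3% = -3.310%
Difference (ex-post − ex-ante) = -3.6800% → -3.680%.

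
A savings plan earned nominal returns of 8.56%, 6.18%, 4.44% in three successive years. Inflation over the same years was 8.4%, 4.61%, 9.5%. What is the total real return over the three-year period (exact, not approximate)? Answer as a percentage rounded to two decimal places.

Nominal growth factor = 1.0856 × 1.0618 × 1.0444 = 1.203870
Price-level growth factor = 1.0840 × 1.0461 × 1.0950 = 1.241700
Real growth factor = 1.203870 / 1.241700 = 0.969533
Total real return = 0.969533 − 1 → -3.05%.

-3.05%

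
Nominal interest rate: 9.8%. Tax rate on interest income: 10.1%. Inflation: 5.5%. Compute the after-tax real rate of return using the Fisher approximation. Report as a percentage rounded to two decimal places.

After-tax nominal return = 9.8% × (1 − 0.101) = 8.8102%.
r ≈ 8.8102% − 5.5% → 3.31%.

3.31%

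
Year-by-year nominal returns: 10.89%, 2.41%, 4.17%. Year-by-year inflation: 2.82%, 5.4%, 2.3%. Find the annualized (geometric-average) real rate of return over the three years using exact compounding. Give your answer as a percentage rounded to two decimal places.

2.19%

Compound the nominal returns: 1.1089 × 1.0241 × 1.0417 = 1.18298003.
Compound inflation: 1.0282 × 1.0540 × 1.0230 = 1.10864842.
Deflate: 1.18298003 / 1.10864842 = 1.06704705.
Annualized real rate = 1.06704705^(1/3) − 1 = 2.1867% → 2.19%.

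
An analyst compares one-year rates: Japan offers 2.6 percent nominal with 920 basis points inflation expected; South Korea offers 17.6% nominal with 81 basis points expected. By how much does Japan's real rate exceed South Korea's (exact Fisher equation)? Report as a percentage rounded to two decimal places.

Japan: (1 + 0.0260)/(1 + 0.0920) − 1 = -6.0440%
South Korea: (1 + 0.1760)/(1 + 0.0081) − 1 = 16.6551%
Differential = -6.0440% − 16.6551% = -22.6990% → -22.70%.

-22.70%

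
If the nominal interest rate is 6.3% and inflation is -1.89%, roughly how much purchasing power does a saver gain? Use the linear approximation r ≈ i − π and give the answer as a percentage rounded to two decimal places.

8.19%

r ≈ i − π = 6.3% − (-1.89%) = 8.19%.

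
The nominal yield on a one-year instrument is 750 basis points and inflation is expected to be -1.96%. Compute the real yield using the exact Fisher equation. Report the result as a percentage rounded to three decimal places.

By the Fisher relation, 1 + r = (1 + i)/(1 + π).
1 + r = 1.07500 / 0.98040 = 1.096491
r = 1.096491 − 1 = 9.6491%, i.e. 9.649%.

9.649%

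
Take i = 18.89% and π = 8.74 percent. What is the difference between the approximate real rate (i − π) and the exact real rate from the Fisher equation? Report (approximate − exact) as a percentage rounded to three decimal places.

0.816%

Approximate: r ≈ 18.890% − 8.740% = 10.1500%
Exact: (1 + 0.1889)/(1 + 0.0874) − 1 = 9.3342%
Error = 10.1500% − 9.3342% = 0.8158% → 0.816%.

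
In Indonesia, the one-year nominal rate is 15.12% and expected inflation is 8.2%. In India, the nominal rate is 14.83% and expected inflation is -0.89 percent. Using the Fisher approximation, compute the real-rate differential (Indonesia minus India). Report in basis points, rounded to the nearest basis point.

Indonesia: 15.12% − 8.2% = 6.920%
India: 14.83% − (-0.89%) = 15.720%
Differential = -8.800% → -880 basis points.

-880 basis points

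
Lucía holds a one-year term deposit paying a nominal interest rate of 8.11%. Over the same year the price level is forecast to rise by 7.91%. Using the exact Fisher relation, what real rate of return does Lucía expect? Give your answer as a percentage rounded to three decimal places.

1 + r = 1.08110 / 1.07910 = 1.001853
r = 1.001853 − 1 = 0.1853%, i.e. 0.185%.

0.185%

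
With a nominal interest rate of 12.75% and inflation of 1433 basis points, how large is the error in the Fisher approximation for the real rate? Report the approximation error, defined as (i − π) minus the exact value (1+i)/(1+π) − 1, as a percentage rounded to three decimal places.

-0.198%

Approximate: r ≈ 12.750% − 14.330% = -1.5800%
Exact: (1 + 0.1275)/(1 + 0.1433) − 1 = -1.3820%
Error = -1.5800% − (-1.3820%) = -0.1980% → -0.198%.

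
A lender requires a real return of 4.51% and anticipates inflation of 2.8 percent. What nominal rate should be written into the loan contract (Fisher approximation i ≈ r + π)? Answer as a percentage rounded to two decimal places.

i ≈ r + π = 4.51% + 2.8% = 7.31%.

7.31%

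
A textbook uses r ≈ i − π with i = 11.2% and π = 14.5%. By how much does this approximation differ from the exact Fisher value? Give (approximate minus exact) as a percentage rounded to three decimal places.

Approximate: r ≈ 11.200% − 14.500% = -3.3000%
Exact: (1 + 0.1120)/(1 + 0.1450) − 1 = -2.8821%
Error = -3.3000% − (-2.8821%) = -0.4179% → -0.418%.

-0.418%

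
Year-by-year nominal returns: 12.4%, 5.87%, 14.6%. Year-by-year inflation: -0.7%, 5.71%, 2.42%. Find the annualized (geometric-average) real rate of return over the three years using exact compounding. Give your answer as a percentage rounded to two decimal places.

Compound the nominal returns: 1.1240 × 1.0587 × 1.1460 = 1.36371570.
Compound inflation: 0.9930 × 1.0571 × 1.0242 = 1.07510305.
Deflate: 1.36371570 / 1.07510305 = 1.26845116.
Annualized real rate = 1.26845116^(1/3) − 1 = 8.2492% → 8.25%.

8.25%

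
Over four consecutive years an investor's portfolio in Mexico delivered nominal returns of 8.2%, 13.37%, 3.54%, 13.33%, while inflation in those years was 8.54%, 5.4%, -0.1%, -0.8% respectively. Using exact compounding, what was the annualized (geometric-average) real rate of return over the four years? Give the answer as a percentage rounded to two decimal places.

Compound the nominal returns: 1.0820 × 1.1337 × 1.0354 × 1.1333 = 1.43938992.
Compound inflation: 1.0854 × 1.0540 × 0.9990 × 0.9920 = 1.13372465.
Deflate: 1.43938992 / 1.13372465 = 1.26961156.
Annualized real rate = 1.26961156^(1/4) − 1 = 6.1494% → 6.15%.

6.15%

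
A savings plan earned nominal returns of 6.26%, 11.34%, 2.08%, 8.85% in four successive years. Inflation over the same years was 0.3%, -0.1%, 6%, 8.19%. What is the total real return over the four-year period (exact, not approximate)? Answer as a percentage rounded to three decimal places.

14.401%

Compound the nominal returns: 1.0626 × 1.1134 × 1.0208 × 1.0885 = 1.314589.
Compound inflation: 1.0030 × 0.9990 × 1.0600 × 1.0819 = 1.149104.
Deflate: 1.314589 / 1.149104 = 1.144012.
Total real return = 1.144012 − 1 → 14.401%.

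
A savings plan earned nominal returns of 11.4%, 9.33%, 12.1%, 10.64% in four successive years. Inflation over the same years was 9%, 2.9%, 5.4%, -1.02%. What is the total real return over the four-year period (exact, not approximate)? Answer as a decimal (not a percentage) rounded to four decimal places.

Nominal growth factor = 1.1140 × 1.0933 × 1.1210 × 1.1064 = 1.510575
Price-level growth factor = 1.0900 × 1.0290 × 1.0540 × 0.9898 = 1.170119
Real growth factor = 1.510575 / 1.170119 = 1.290959
Total real return = 1.290959 − 1 → 0.2910.

0.2910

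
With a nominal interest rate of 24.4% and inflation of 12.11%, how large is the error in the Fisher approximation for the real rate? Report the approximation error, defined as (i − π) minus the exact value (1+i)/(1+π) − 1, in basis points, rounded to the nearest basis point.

Approximate: r ≈ 24.400% − 12.110% = 12.2900%
Exact: (1 + 0.2440)/(1 + 0.1211) − 1 = 10.9624%
Error = 12.2900% − 10.9624% = 1.3276% → 133 basis points.

133 basis points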